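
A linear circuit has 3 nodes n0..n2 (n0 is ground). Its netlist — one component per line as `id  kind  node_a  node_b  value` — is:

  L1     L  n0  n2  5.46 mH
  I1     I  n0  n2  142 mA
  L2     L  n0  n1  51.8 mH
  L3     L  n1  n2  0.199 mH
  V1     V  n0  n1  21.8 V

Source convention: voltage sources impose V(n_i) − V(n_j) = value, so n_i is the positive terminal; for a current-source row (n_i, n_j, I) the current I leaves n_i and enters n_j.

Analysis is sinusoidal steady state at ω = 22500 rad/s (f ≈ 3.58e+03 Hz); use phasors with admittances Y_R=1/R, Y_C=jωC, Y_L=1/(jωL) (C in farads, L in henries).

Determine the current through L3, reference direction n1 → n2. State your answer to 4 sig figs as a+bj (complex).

-0.1370+0.1712j A

Apply KCL at each of the 2 non-ground nodes and solve the resulting linear system.
Node n1: branches {L2, L3, V1} → V_1 = -21.80+0.000j
Node n2: branches {L1, I1, L3} → V_2 = -21.03+0.6134j
Source currents: i(V1)=-0.1370+0.1899j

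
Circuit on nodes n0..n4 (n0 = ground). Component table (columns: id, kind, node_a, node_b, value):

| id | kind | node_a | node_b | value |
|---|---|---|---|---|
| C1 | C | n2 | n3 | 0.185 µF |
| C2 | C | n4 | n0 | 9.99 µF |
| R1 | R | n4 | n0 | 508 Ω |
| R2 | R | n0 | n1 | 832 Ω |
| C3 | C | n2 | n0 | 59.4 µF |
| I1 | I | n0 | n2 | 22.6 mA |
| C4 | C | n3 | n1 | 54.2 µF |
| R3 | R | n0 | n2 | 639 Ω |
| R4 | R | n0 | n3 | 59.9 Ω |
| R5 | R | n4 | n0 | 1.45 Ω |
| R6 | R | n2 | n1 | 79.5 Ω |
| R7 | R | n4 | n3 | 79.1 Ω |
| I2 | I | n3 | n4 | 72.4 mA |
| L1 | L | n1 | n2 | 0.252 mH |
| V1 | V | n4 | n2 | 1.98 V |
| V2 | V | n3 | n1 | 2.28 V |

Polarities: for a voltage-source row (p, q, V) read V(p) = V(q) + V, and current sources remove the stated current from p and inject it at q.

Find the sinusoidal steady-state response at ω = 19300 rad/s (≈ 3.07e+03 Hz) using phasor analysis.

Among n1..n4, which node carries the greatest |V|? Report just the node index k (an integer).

3

Element admittances at ω=19300 rad/s:
  Y(C1) = 0.000+0.003570j S between n2,n3
  Y(C2) = 0.000+0.1928j S between n4,n0
  Y(R1) = 0.001969+0.000j S between n4,n0
  Y(R2) = 0.001202+0.000j S between n0,n1
  Y(C3) = 0.000+1.146j S between n2,n0
  I1: injects 0.0226 A into n2 (from n0)
  Y(C4) = 0.000+1.046j S between n3,n1
  Y(R3) = 0.001565+0.000j S between n0,n2
  Y(R4) = 0.01669+0.000j S between n0,n3
  Y(R5) = 0.6897+0.000j S between n4,n0
  Y(R6) = 0.01258+0.000j S between n2,n1
  Y(R7) = 0.01264+0.000j S between n4,n3
  I2: injects 0.0724 A into n4 (from n3)
  Y(L1) = 0.000-0.2056j S between n1,n2
  V1: constraint V(n4)−V(n2) = 1.98
  V2: constraint V(n3)−V(n1) = 2.28
Assemble and solve the 6×6 MNA system:
  V(n1)=-0.6520+0.1844j  V(n2)=-0.6454+0.6913j  V(n3)=1.628+0.1844j  V(n4)=1.335+0.6913j
  i(V1)=-0.7137-0.7419j  i(V2)=-0.1051-2.390j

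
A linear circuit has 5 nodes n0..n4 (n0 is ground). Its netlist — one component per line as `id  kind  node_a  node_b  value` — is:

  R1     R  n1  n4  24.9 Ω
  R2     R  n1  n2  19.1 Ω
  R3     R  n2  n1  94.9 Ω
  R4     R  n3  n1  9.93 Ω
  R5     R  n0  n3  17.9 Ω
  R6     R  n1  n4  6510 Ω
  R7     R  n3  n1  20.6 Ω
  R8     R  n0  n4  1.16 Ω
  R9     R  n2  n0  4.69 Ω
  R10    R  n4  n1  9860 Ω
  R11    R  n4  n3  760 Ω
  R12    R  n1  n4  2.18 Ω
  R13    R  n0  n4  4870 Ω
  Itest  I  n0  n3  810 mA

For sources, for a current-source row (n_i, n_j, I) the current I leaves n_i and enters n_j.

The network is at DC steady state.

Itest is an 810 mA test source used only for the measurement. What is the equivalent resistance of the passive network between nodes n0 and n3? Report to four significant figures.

R_eq = 6.142 Ω

MNA unknowns: 4 node voltages V₁..V_4
R1: Y=0.04016 on G[1,4]
R2: Y=0.05236 on G[1,2]
R3: Y=0.01054 on G[2,1]
R4: Y=0.1007 on G[3,1]
R5: Y=0.05587 on G[0,3]
R6: Y=0.0001536 on G[1,4]
R7: Y=0.04854 on G[3,1]
R8: Y=0.8621 on G[0,4]
R9: Y=0.2132 on G[2,0]
R10: Y=0.0001014 on G[4,1]
R11: Y=0.001316 on G[4,3]
R12: Y=0.4587 on G[1,4]
R13: Y=0.0002053 on G[0,4]
Itest: z[0]−=0.81, z[3]+=0.81
solve → V1=1.449, V2=0.3300, V3=4.975, V4=0.5355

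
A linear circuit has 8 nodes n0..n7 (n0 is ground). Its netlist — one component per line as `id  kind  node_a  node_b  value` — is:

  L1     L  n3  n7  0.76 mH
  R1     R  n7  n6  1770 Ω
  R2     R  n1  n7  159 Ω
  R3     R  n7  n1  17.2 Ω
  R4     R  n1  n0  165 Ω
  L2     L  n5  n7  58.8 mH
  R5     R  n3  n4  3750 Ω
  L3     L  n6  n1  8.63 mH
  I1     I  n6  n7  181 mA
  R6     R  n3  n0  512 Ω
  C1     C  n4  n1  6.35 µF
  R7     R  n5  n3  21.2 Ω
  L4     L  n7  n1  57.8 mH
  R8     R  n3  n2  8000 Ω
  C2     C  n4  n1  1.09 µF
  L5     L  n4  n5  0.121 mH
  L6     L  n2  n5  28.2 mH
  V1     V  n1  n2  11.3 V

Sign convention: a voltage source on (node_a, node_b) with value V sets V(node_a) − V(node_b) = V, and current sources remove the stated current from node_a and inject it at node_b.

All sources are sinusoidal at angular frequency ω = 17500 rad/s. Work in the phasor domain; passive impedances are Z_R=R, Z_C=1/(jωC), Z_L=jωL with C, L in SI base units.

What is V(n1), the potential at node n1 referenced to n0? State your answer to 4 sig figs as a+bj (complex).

Element admittances at ω=17500 rad/s:
  Y(L1) = 0.000-0.07519j S between n3,n7
  Y(R1) = 0.0005650+0.000j S between n7,n6
  Y(R2) = 0.006289+0.000j S between n1,n7
  Y(R3) = 0.05814+0.000j S between n7,n1
  Y(R4) = 0.006061+0.000j S between n1,n0
  Y(L2) = 0.000-0.0009718j S between n5,n7
  Y(R5) = 0.0002667+0.000j S between n3,n4
  Y(L3) = 0.000-0.006621j S between n6,n1
  I1: injects 0.181 A into n7 (from n6)
  Y(R6) = 0.001953+0.000j S between n3,n0
  Y(C1) = 0.000+0.1111j S between n4,n1
  Y(R7) = 0.04717+0.000j S between n5,n3
  Y(L4) = 0.000-0.0009886j S between n7,n1
  Y(R8) = 0.0001250+0.000j S between n3,n2
  Y(C2) = 0.000+0.01907j S between n4,n1
  Y(L5) = 0.000-0.4723j S between n4,n5
  Y(L6) = 0.000-0.002026j S between n2,n5
  V1: constraint V(n1)−V(n2) = 11.3
Assemble and solve the 8×8 MNA system:
  V(n1)=-0.3420+0.1927j  V(n2)=-11.64+0.1927j  V(n3)=1.061-0.5979j  V(n4)=-0.3293-0.3249j  V(n5)=-0.3330-0.1830j  V(n6)=-2.657-26.80j  V(n7)=1.339+0.3303j
  i(V1)=-0.0008266+0.02301j

-0.3420+0.1927j V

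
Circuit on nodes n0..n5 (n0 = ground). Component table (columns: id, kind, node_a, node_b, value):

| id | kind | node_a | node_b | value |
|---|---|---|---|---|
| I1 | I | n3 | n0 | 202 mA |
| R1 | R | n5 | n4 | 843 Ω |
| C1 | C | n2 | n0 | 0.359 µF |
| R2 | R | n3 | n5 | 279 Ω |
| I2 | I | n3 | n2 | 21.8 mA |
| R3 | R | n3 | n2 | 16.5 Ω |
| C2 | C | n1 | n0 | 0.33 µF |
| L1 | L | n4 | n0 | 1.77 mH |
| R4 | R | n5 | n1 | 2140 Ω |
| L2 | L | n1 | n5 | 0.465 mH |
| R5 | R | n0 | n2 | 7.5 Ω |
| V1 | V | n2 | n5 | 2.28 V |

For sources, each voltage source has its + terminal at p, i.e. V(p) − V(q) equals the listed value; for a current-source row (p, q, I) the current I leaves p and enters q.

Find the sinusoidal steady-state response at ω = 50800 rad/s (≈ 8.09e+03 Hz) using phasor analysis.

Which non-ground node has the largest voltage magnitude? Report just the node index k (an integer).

MNA unknowns: 5 node voltages V₁..V_5 plus 1 source current (V1)
I1: z[3]−=0.202, z[0]+=0.202
R1: Y=0.001186+0.000j on G[5,4]
C1: Y=0.000+0.01824j on G[2,0]
R2: Y=0.003584+0.000j on G[3,5]
I2: z[3]−=0.0218, z[2]+=0.0218
R3: Y=0.06061+0.000j on G[3,2]
C2: Y=0.000+0.01676j on G[1,0]
L1: Y=0.000-0.01112j on G[4,0]
R4: Y=0.0004673+0.000j on G[5,1]
L2: Y=0.000-0.04233j on G[1,5]
R5: Y=0.1333+0.000j on G[0,2]
V1: row V2−V5=2.28, i_V1 at 2,5
solve → V1=-5.718+1.481j, V2=-1.180+0.8694j, V3=-4.794+0.8694j, V4=-0.1306-0.3551j, V5=-3.460+0.8694j
aux → i_V1=-0.02399-0.09440j

1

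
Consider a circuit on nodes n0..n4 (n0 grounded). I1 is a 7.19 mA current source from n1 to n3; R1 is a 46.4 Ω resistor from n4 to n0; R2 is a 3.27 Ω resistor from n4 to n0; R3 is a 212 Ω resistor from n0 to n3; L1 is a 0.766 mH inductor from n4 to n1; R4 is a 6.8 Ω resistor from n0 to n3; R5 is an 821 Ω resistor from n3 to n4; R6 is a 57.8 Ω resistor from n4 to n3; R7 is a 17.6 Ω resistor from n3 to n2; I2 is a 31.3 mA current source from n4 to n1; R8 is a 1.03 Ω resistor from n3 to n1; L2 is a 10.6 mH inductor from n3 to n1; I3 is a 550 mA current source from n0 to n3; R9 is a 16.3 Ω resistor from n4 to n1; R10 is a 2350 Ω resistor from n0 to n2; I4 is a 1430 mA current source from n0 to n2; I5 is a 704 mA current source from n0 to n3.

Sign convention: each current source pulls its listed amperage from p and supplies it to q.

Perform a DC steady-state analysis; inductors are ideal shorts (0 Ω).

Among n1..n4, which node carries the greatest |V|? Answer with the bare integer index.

MNA unknowns: 4 node voltages V₁..V_4 plus 2 source currents (L1, L2)
I1: z[1]−=0.00719, z[3]+=0.00719
R1: Y=0.02155 on G[4,0]
R2: Y=0.3058 on G[4,0]
R3: Y=0.004717 on G[0,3]
L1: row V4−V1=0, i_L1 at 4,1
R4: Y=0.1471 on G[0,3]
R5: Y=0.001218 on G[3,4]
R6: Y=0.01730 on G[4,3]
R7: Y=0.05682 on G[3,2]
I2: z[4]−=0.0313, z[1]+=0.0313
R8: Y=0.9709 on G[3,1]
L2: row V3−V1=0, i_L2 at 3,1
I3: z[0]−=0.55, z[3]+=0.55
R9: Y=0.06135 on G[4,1]
R10: Y=0.0004255 on G[0,2]
I4: z[0]−=1.43, z[2]+=1.43
I5: z[0]−=0.704, z[3]+=0.704
solve → V1=5.575, V2=30.51, V3=5.575, V4=5.575
aux → i_L1=-1.856, i_L2=1.832

2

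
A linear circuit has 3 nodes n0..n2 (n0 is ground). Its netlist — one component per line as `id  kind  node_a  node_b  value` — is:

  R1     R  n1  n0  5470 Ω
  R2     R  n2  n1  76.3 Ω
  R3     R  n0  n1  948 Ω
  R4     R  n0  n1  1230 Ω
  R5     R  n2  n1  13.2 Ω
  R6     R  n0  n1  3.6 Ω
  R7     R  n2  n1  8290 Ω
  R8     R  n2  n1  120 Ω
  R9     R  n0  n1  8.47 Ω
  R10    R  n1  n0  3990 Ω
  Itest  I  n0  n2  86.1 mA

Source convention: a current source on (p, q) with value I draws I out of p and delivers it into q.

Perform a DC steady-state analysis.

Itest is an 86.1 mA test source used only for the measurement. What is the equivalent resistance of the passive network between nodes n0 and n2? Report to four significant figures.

R_eq = 12.79 Ω

MNA unknowns: 2 node voltages V₁..V_2
R1: Y=0.0001828 on G[1,0]
R2: Y=0.01311 on G[2,1]
R3: Y=0.001055 on G[0,1]
R4: Y=0.0008130 on G[0,1]
R5: Y=0.07576 on G[2,1]
R6: Y=0.2778 on G[0,1]
R7: Y=0.0001206 on G[2,1]
R8: Y=0.008333 on G[2,1]
R9: Y=0.1181 on G[0,1]
R10: Y=0.0002506 on G[1,0]
Itest: z[0]−=0.0861, z[2]+=0.0861
solve → V1=0.2163, V2=1.101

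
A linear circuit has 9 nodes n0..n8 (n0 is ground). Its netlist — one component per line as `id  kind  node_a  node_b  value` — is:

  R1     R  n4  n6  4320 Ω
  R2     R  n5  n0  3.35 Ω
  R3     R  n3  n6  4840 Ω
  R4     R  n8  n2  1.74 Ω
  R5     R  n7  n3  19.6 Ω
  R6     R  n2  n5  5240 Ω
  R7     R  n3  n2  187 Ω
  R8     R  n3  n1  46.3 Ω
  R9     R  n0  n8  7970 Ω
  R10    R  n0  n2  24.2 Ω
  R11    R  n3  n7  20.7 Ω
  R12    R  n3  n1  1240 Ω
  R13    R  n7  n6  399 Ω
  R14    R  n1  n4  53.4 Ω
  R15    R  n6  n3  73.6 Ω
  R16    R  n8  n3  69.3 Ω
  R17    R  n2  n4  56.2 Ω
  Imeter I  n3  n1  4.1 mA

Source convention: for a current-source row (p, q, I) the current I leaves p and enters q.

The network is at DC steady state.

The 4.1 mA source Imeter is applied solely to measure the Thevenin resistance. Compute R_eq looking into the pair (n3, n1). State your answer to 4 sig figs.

R_eq = 34.83 Ω

MNA unknowns: 8 node voltages V₁..V_8
R1: Y=0.0002315 on G[4,6]
R2: Y=0.2985 on G[5,0]
R3: Y=0.0002066 on G[3,6]
R4: Y=0.5747 on G[8,2]
R5: Y=0.05102 on G[7,3]
R6: Y=0.0001908 on G[2,5]
R7: Y=0.005348 on G[3,2]
R8: Y=0.02160 on G[3,1]
R9: Y=0.0001255 on G[0,8]
R10: Y=0.04132 on G[0,2]
R11: Y=0.04831 on G[3,7]
R12: Y=0.0008065 on G[3,1]
R13: Y=0.002506 on G[7,6]
R14: Y=0.01873 on G[1,4]
R15: Y=0.01359 on G[6,3]
R16: Y=0.01443 on G[8,3]
R17: Y=0.01779 on G[2,4]
Imeter: z[3]−=0.0041, z[1]+=0.0041
solve → V1=0.09752, V2=3.340e-06, V3=-0.04526, V4=0.04942, V5=2.134e-09, V6=-0.04393, V7=-0.04523, V8=-0.001105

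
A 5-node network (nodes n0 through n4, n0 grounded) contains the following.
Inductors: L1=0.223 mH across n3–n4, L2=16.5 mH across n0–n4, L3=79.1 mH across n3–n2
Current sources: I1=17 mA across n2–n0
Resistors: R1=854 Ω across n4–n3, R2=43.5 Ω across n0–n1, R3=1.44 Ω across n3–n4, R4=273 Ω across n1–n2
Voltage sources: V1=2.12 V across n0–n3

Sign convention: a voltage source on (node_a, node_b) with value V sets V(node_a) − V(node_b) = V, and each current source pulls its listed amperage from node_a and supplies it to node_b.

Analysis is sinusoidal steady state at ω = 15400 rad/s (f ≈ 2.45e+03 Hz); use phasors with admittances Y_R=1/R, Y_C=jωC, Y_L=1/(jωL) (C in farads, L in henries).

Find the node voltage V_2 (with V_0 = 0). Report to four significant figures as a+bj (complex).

Apply KCL at each of the 4 non-ground nodes and solve the resulting linear system.
Node n1: branches {R2, R4} → V_1 = -0.7112-0.1091j
Node n2: branches {I1, L3, R4} → V_2 = -5.174-0.7936j
Node n3: branches {L1, R1, L3, R3, V1} → V_3 = -2.120+0.000j
Node n4: branches {L1, R1, L2, R3} → V_4 = -2.116-0.01016j
Source currents: i(V1)=0.0006115+0.005819j

-5.174-0.7936j V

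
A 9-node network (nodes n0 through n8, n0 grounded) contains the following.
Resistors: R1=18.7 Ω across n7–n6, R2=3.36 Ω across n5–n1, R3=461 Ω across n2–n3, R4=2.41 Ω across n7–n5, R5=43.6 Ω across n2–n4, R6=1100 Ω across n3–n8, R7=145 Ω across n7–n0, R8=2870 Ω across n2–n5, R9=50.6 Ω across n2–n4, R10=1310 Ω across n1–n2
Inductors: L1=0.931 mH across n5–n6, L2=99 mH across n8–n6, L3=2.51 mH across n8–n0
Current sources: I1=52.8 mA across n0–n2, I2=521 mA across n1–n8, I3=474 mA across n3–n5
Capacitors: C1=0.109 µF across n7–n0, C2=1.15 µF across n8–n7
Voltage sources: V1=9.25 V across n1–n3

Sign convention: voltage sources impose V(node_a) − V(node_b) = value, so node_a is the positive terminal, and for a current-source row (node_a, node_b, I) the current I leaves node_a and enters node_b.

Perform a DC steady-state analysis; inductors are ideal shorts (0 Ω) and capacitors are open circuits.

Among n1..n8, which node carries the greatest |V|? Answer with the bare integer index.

MNA unknowns: 8 node voltages V₁..V_8 plus 4 source currents (L1, L2, L3, V1)
R1: Y=0.05348 on G[7,6]
R2: Y=0.2976 on G[5,1]
R3: Y=0.002169 on G[2,3]
R4: Y=0.4149 on G[7,5]
L1: row V5−V6=0, i_L1 at 5,6
R5: Y=0.02294 on G[2,4]
I1: z[0]−=0.0528, z[2]+=0.0528
I2: z[1]−=0.521, z[8]+=0.521
L2: row V8−V6=0, i_L2 at 8,6
L3: row V8−V0=0, i_L3 at 8,0
C1: Y=0.000 on G[7,0]
R6: Y=0.0009091 on G[3,8]
I3: z[3]−=0.474, z[5]+=0.474
R7: Y=0.006897 on G[7,0]
R8: Y=0.0003484 on G[2,5]
R9: Y=0.01976 on G[2,4]
C2: Y=0.000 on G[8,7]
R10: Y=0.0007634 on G[1,2]
V1: row V1−V3=9.25, i_V1 at 1,3
solve → V1=-3.136, V2=7.174, V3=-12.39, V4=7.174, V5=0.000, V6=0.000, V7=0.000, V8=0.000
aux → i_L1=-0.4569, i_L2=0.4569, i_L3=0.05280, i_V1=0.4203

3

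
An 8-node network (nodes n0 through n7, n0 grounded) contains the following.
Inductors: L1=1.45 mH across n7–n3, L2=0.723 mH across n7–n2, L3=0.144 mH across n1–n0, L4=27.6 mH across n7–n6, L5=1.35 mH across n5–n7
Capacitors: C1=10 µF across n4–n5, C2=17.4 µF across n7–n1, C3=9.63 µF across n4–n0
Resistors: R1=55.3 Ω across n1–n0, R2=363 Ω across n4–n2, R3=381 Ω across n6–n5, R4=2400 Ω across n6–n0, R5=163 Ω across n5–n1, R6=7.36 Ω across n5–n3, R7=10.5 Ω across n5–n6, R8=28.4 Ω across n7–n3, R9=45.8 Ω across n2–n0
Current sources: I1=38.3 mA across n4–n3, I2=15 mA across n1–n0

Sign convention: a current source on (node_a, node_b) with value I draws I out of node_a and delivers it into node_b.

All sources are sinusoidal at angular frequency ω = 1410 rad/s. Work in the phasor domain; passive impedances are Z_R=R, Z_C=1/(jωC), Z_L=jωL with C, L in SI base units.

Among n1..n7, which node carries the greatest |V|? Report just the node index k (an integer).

4

Element admittances at ω=1410 rad/s:
  Y(L1) = 0.000-0.4891j S between n7,n3
  Y(C1) = 0.000+0.01410j S between n4,n5
  Y(R1) = 0.01808+0.000j S between n1,n0
  Y(L2) = 0.000-0.9809j S between n7,n2
  Y(R2) = 0.002755+0.000j S between n4,n2
  Y(L3) = 0.000-4.925j S between n1,n0
  Y(R3) = 0.002625+0.000j S between n6,n5
  Y(R4) = 0.0004167+0.000j S between n6,n0
  Y(L4) = 0.000-0.02570j S between n7,n6
  Y(R5) = 0.006135+0.000j S between n5,n1
  Y(R6) = 0.1359+0.000j S between n5,n3
  Y(C2) = 0.000+0.02453j S between n7,n1
  I1: injects 0.0383 A into n3 (from n4)
  Y(R7) = 0.09524+0.000j S between n5,n6
  Y(R8) = 0.03521+0.000j S between n7,n3
  Y(L5) = 0.000-0.5253j S between n5,n7
  Y(C3) = 0.000+0.01358j S between n4,n0
  Y(R9) = 0.02183+0.000j S between n2,n0
  I2: injects 0.015 A into n0 (from n1)
Assemble and solve the 7×7 MNA system:
  V(n1)=-0.001296-0.001227j  V(n2)=0.3258-0.2938j  V(n3)=0.3668-0.2232j  V(n4)=0.01384+1.192j  V(n5)=0.3174-0.3158j  V(n6)=0.3244-0.3176j  V(n7)=0.3365-0.2857j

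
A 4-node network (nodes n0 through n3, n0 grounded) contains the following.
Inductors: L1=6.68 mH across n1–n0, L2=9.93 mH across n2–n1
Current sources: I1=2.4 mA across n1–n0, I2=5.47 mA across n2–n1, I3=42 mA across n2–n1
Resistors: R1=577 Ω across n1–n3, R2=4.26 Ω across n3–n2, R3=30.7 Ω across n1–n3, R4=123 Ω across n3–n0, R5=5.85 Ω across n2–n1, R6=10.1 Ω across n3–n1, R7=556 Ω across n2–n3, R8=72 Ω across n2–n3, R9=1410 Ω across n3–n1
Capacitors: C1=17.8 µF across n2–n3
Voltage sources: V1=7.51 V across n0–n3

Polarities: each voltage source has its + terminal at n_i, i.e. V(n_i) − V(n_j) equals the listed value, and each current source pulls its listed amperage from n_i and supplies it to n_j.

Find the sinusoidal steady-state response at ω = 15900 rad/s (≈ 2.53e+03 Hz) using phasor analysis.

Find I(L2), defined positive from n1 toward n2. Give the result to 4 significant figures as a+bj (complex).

-0.001319-0.001284j A

Apply KCL at each of the 3 non-ground nodes and solve the resulting linear system.
Node n1: branches {L1, I1, R1, I2, R3, R5, R6, I3, R9, L2} → V_1 = -7.405-0.2450j
Node n2: branches {R2, I2, R5, R7, R8, I3, C1, L2} → V_2 = -7.608-0.03667j
Node n3: branches {R1, R2, R3, R4, R6, R7, R8, C1, R9, V1} → V_3 = -7.510+0.000j
Source currents: i(V1)=-0.06096+0.06972j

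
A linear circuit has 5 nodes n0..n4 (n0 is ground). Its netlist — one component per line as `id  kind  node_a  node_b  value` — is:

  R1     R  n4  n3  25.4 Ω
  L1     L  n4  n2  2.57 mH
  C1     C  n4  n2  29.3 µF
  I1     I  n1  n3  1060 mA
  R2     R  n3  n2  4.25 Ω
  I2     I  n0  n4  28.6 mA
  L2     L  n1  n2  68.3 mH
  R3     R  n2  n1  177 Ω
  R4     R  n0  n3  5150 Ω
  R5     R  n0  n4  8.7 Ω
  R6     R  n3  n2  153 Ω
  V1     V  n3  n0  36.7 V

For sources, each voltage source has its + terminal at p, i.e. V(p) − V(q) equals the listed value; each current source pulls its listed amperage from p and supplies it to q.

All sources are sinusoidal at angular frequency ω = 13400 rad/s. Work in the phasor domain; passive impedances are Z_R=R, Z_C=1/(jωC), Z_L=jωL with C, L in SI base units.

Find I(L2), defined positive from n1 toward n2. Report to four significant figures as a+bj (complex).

-0.03822+0.1976j A

Apply KCL at each of the 4 non-ground nodes and solve the resulting linear system.
Node n1: branches {I1, L2, R3} → V_1 = -156.8-37.13j
Node n2: branches {L1, C1, R2, L2, R3, R6} → V_2 = 24.01-2.153j
Node n3: branches {R1, I1, R2, R4, R6, V1} → V_3 = 36.70+0.000j
Node n4: branches {R1, L1, C1, I2, R5} → V_4 = 22.57+3.375j
Source currents: i(V1)=-2.573-0.3879j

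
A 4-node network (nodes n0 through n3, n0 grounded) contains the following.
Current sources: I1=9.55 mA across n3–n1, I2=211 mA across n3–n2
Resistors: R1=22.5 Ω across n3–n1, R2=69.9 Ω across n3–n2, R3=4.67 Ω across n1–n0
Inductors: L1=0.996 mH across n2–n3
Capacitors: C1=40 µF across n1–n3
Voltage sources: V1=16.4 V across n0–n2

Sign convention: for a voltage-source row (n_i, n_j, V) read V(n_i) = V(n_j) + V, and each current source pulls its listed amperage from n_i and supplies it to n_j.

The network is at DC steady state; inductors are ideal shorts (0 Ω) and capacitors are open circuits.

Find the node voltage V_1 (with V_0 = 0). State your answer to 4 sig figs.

-2.782 V

Element admittances at DC:
  I1: injects 0.00955 A into n1 (from n3)
  I2: injects 0.211 A into n2 (from n3)
  Y(R1) = 0.04444 S between n3,n1
  Y(R2) = 0.01431 S between n3,n2
  L1: short n2↔n3 (DC inductor)
  Y(R3) = 0.2141 S between n1,n0
  Y(C1) = 0.000 S between n1,n3
  V1: constraint V(n0)−V(n2) = 16.4
Assemble and solve the 5×5 MNA system:
  V(n1)=-2.782  V(n2)=-16.40  V(n3)=-16.40
  i(L1)=-0.3847  i(V1)=-0.5957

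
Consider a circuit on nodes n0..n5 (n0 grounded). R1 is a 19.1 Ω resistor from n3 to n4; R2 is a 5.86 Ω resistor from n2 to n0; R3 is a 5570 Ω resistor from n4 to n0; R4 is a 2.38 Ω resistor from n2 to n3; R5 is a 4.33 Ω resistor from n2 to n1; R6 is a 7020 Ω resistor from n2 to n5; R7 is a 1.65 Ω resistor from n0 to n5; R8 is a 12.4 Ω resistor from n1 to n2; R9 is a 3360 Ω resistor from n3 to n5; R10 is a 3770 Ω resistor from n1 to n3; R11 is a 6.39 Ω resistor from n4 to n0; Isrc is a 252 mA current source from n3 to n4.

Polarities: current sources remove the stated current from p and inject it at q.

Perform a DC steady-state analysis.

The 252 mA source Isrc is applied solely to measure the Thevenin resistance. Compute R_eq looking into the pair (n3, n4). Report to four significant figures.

R_eq = 8.274 Ω

MNA unknowns: 5 node voltages V₁..V_5
R1: Y=0.05236 on G[3,4]
R2: Y=0.1706 on G[2,0]
R3: Y=0.0001795 on G[4,0]
R4: Y=0.4202 on G[2,3]
R5: Y=0.2309 on G[2,1]
R6: Y=0.0001425 on G[2,5]
R7: Y=0.6061 on G[0,5]
R8: Y=0.08065 on G[1,2]
R9: Y=0.0002976 on G[3,5]
R10: Y=0.0002653 on G[1,3]
R11: Y=0.1565 on G[4,0]
Isrc: z[3]−=0.252, z[4]+=0.252
solve → V1=-0.8346, V2=-0.8343, V3=-1.173, V4=0.9117, V5=-0.0007717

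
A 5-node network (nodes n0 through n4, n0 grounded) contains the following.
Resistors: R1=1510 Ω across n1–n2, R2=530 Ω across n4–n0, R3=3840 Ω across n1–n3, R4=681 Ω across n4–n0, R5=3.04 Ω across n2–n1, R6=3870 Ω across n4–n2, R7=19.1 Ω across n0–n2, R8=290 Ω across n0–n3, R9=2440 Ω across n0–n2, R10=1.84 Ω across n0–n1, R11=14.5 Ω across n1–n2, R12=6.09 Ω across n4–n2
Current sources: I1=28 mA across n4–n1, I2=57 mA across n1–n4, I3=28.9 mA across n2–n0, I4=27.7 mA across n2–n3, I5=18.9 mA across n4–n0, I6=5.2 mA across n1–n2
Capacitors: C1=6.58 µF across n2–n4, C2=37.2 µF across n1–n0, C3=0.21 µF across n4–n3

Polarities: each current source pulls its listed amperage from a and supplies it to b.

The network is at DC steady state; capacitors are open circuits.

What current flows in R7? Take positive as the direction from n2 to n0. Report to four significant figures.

Apply KCL at each of the 4 non-ground nodes and solve the resulting linear system.
Node n1: branches {R1, I1, I2, R3, R5, C2, R10, R11, I6} → V_1 = -0.1158
Node n2: branches {R1, I3, C1, R5, I4, R6, R7, R9, R11, R12, I6} → V_2 = -0.1928
Node n3: branches {R3, I4, R8, C3} → V_3 = 7.461
Node n4: branches {I1, I2, R2, C1, R4, R6, I5, C3, R12} → V_4 = -0.1288

-0.01009 A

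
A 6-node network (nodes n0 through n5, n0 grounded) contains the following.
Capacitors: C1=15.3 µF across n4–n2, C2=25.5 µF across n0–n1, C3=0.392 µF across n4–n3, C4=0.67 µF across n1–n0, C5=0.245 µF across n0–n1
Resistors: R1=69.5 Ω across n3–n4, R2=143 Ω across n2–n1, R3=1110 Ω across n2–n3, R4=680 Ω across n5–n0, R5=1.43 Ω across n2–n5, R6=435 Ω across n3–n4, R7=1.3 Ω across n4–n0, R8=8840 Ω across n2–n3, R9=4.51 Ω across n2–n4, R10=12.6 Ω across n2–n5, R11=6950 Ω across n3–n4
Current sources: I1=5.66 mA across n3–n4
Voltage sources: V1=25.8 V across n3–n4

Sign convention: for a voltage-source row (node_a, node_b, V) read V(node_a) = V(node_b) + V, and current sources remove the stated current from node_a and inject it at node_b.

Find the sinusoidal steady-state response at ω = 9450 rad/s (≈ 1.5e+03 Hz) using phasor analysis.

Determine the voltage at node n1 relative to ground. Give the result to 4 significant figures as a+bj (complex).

Apply KCL at each of the 5 non-ground nodes and solve the resulting linear system.
Node n1: branches {C2, R2, C4, C5} → V_1 = -0.001348-0.002290j
Node n2: branches {C1, R2, R3, R5, R8, R9, R10} → V_2 = 0.08040-0.05040j
Node n3: branches {C3, R1, I1, R3, R6, R8, R11, V1} → V_3 = 25.80+0.0005335j
Node n4: branches {C1, C3, R1, I1, R6, R7, R9, R11, V1} → V_4 = -0.0008966+0.0005335j
Node n5: branches {R4, R5, R10} → V_5 = 0.08025-0.05030j
Source currents: i(V1)=-0.4660-0.09563j

-0.001348-0.002290j V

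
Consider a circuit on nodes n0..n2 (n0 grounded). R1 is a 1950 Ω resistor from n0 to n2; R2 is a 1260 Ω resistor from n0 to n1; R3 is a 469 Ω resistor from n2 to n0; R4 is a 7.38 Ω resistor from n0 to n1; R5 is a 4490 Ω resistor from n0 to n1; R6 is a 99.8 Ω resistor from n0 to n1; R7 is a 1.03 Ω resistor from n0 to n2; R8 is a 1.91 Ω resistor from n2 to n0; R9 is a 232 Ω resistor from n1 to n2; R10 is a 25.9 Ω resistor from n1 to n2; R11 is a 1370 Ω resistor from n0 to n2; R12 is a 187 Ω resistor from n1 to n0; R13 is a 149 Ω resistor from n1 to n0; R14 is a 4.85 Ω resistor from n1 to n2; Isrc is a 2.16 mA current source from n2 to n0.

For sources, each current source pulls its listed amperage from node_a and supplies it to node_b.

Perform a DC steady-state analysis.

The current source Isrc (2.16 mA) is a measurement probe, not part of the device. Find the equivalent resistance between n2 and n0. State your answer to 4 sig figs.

R_eq = 0.6271 Ω

Apply KCL at each of the 2 non-ground nodes and solve the resulting linear system.
Node n1: branches {R2, R4, R5, R6, R9, R10, R12, R13, R14} → V_1 = -0.0008276
Node n2: branches {R1, R3, R7, R8, R9, R10, R11, R14, Isrc} → V_2 = -0.001354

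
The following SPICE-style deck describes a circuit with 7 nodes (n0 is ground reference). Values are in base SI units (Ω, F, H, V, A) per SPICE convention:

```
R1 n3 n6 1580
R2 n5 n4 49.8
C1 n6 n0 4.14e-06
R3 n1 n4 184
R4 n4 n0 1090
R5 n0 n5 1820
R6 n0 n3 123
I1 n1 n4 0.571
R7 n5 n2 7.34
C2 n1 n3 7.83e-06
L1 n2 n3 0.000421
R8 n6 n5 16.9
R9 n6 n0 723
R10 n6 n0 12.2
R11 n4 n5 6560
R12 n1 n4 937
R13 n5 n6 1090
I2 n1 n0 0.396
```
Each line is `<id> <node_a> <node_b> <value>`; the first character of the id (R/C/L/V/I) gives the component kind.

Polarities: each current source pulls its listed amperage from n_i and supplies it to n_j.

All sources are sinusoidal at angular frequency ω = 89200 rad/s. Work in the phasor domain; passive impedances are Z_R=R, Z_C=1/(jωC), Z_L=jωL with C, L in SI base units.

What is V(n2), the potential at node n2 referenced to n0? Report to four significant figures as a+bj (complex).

-8.389+5.176j V

Element admittances at ω=89200 rad/s:
  Y(R1) = 0.0006329+0.000j S between n3,n6
  Y(R2) = 0.02008+0.000j S between n5,n4
  Y(C1) = 0.000+0.3693j S between n6,n0
  Y(R3) = 0.005435+0.000j S between n1,n4
  Y(R4) = 0.0009174+0.000j S between n4,n0
  Y(R5) = 0.0005495+0.000j S between n0,n5
  Y(R6) = 0.008130+0.000j S between n0,n3
  I1: injects 0.571 A into n4 (from n1)
  Y(R7) = 0.1362+0.000j S between n5,n2
  Y(C2) = 0.000+0.6984j S between n1,n3
  Y(L1) = 0.000-0.02663j S between n2,n3
  Y(R8) = 0.05917+0.000j S between n6,n5
  Y(R9) = 0.001383+0.000j S between n6,n0
  Y(R10) = 0.08197+0.000j S between n6,n0
  Y(R11) = 0.0001524+0.000j S between n4,n5
  Y(R12) = 0.001067+0.000j S between n1,n4
  Y(R13) = 0.0009174+0.000j S between n5,n6
  I2: injects 0.396 A into n0 (from n1)
Assemble and solve the 6×6 MNA system:
  V(n1)=-17.73-16.51j  V(n2)=-8.389+5.176j  V(n3)=-17.87-17.60j  V(n4)=13.60-1.451j  V(n5)=-3.937+3.322j  V(n6)=0.2156+0.7554j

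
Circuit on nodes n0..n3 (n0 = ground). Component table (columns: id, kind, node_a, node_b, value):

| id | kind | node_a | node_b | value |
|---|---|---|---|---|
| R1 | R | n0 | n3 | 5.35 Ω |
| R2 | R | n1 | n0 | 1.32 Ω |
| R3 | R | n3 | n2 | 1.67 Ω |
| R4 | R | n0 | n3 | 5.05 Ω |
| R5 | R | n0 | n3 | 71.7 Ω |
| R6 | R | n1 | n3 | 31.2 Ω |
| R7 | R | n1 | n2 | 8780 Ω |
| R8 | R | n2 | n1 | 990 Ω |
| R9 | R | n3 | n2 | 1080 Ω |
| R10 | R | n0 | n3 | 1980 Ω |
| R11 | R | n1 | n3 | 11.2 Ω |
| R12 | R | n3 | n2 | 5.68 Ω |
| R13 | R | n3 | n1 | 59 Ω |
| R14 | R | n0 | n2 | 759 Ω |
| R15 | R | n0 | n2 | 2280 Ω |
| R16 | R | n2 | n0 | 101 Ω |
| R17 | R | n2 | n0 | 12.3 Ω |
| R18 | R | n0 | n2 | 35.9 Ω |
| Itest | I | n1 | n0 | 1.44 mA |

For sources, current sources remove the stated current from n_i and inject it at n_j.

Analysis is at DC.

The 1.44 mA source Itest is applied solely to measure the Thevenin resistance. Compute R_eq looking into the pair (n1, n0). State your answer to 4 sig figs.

R_eq = 1.154 Ω

MNA unknowns: 3 node voltages V₁..V_3
R1: Y=0.1869 on G[0,3]
R2: Y=0.7576 on G[1,0]
R3: Y=0.5988 on G[3,2]
R4: Y=0.1980 on G[0,3]
R5: Y=0.01395 on G[0,3]
R6: Y=0.03205 on G[1,3]
R7: Y=0.0001139 on G[1,2]
R8: Y=0.001010 on G[2,1]
R9: Y=0.0009259 on G[3,2]
R10: Y=0.0005051 on G[0,3]
R11: Y=0.08929 on G[1,3]
R12: Y=0.1761 on G[3,2]
R13: Y=0.01695 on G[3,1]
R14: Y=0.001318 on G[0,2]
R15: Y=0.0004386 on G[0,2]
R16: Y=0.009901 on G[2,0]
R17: Y=0.08130 on G[2,0]
R18: Y=0.02786 on G[0,2]
Itest: z[1]−=0.00144, z[0]+=0.00144
solve → V1=-0.001661, V2=-0.0003130, V3=-0.0003598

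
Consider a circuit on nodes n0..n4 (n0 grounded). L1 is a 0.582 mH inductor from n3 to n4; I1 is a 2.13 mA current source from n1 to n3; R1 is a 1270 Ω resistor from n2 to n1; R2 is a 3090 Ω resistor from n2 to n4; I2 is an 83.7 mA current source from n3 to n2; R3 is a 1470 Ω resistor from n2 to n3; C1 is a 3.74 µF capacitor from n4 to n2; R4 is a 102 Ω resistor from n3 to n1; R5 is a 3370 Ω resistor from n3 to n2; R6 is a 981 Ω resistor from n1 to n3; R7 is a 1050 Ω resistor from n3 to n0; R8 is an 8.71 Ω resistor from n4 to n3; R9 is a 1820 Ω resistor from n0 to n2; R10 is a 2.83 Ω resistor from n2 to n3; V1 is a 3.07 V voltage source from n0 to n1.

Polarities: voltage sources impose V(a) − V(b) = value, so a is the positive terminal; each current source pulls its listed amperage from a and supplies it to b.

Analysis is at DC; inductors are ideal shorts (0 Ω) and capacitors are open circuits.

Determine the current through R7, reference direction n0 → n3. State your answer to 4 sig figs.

0.002457 A

Element admittances at DC:
  L1: short n3↔n4 (DC inductor)
  I1: injects 0.00213 A into n3 (from n1)
  Y(R1) = 0.0007874 S between n2,n1
  Y(R2) = 0.0003236 S between n2,n4
  I2: injects 0.0837 A into n2 (from n3)
  Y(R3) = 0.0006803 S between n2,n3
  Y(C1) = 0.000 S between n4,n2
  Y(R4) = 0.009804 S between n3,n1
  Y(R5) = 0.0002967 S between n3,n2
  Y(R6) = 0.001019 S between n1,n3
  Y(R7) = 0.0009524 S between n3,n0
  Y(R8) = 0.1148 S between n4,n3
  Y(R9) = 0.0005495 S between n0,n2
  Y(R10) = 0.3534 S between n2,n3
  V1: constraint V(n0)−V(n1) = 3.07
Assemble and solve the 6×6 MNA system:
  V(n1)=-3.070  V(n2)=-2.342  V(n3)=-2.580  V(n4)=-2.580
  i(L1)=-7.703e-05  i(V1)=-0.003744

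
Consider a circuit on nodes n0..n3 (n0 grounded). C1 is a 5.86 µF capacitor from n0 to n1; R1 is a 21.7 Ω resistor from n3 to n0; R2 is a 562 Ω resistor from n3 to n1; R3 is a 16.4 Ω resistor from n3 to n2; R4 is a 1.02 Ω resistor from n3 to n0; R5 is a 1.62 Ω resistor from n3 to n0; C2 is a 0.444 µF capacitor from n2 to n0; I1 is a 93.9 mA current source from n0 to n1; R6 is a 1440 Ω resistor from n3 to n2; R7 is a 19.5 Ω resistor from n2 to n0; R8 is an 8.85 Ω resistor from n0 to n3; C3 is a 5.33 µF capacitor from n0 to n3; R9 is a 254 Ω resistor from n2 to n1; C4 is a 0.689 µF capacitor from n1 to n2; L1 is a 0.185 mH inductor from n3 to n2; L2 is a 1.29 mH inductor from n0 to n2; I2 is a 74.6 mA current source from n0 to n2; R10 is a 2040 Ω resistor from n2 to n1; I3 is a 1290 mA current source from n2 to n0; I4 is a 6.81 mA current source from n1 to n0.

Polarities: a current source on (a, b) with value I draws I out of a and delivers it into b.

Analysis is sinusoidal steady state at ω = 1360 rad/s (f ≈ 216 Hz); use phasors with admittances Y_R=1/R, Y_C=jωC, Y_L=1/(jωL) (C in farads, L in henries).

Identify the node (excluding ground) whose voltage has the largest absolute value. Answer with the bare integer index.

1

Apply KCL at each of the 3 non-ground nodes and solve the resulting linear system.
Node n1: branches {C1, R2, I1, R9, C4, R10, I4} → V_1 = 4.261-6.512j
Node n2: branches {R3, C2, R6, R7, R9, C4, L1, L2, I2, R10, I3} → V_2 = -0.4671-0.3945j
Node n3: branches {R1, R2, R3, R4, R5, R6, R8, C3, L1} → V_3 = -0.5309-0.1570j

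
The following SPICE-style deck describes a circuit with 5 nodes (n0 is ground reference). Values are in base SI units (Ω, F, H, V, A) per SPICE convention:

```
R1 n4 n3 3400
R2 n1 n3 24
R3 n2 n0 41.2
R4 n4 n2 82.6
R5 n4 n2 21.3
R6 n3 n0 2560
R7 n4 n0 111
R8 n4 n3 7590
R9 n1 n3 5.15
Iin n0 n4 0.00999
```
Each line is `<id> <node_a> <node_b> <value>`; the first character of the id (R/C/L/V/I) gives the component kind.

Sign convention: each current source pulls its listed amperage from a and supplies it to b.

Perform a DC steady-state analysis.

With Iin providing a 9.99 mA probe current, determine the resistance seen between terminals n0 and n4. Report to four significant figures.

R_eq = 37.86 Ω

MNA unknowns: 4 node voltages V₁..V_4
R1: Y=0.0002941 on G[4,3]
R2: Y=0.04167 on G[1,3]
R3: Y=0.02427 on G[2,0]
R4: Y=0.01211 on G[4,2]
R5: Y=0.04695 on G[4,2]
R6: Y=0.0003906 on G[3,0]
R7: Y=0.009009 on G[4,0]
R8: Y=0.0001318 on G[4,3]
R9: Y=0.1942 on G[1,3]
Iin: z[0]−=0.00999, z[4]+=0.00999
solve → V1=0.1973, V2=0.2680, V3=0.1973, V4=0.3782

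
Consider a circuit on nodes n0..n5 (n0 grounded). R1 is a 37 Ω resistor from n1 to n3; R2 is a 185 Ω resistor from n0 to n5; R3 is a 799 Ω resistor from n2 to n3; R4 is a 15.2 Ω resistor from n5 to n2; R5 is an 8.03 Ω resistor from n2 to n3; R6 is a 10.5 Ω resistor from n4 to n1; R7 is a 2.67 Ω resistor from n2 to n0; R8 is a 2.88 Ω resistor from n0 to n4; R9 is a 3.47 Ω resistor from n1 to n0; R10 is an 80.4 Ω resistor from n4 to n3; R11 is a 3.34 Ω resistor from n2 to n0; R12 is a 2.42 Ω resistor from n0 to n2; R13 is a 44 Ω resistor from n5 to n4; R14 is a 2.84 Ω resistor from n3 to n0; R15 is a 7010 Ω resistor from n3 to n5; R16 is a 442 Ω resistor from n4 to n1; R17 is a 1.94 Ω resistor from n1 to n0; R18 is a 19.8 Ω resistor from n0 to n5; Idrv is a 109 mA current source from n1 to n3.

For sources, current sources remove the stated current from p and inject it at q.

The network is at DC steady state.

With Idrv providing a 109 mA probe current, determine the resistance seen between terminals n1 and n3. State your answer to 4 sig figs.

R_eq = 2.959 Ω

Apply KCL at each of the 5 non-ground nodes and solve the resulting linear system.
Node n1: branches {R1, R6, R9, R16, R17, Idrv} → V_1 = -0.1131
Node n2: branches {R3, R4, R5, R7, R11, R12} → V_2 = 0.02096
Node n3: branches {R1, R3, R5, R10, R14, R15, Idrv} → V_3 = 0.2094
Node n4: branches {R6, R8, R10, R13, R16} → V_4 = -0.01723
Node n5: branches {R2, R4, R13, R15, R18} → V_5 = 0.007037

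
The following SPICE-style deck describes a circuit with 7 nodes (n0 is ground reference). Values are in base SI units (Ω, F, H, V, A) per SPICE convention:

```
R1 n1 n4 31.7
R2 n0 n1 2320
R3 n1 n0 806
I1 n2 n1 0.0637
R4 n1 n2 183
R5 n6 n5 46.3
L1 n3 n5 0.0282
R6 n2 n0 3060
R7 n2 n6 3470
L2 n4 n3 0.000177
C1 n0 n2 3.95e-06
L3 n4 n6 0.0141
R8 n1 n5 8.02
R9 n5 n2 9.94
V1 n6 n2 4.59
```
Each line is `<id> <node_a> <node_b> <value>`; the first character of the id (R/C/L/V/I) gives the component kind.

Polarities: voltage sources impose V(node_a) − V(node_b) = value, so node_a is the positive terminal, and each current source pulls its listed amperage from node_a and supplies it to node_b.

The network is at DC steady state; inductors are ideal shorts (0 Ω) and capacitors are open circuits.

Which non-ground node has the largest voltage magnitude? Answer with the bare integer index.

2

Apply KCL at each of the 6 non-ground nodes and solve the resulting linear system.
Node n1: branches {R1, R2, R3, I1, R4, R8} → V_1 = 0.7883
Node n2: branches {I1, R4, R6, R7, C1, R9, V1} → V_2 = -4.032
Node n3: branches {L1, L2} → V_3 = 0.5576
Node n4: branches {R1, L2, L3} → V_4 = 0.5576
Node n5: branches {R5, L1, R8, R9} → V_5 = 0.5576
Node n6: branches {R5, R7, L3, V1} → V_6 = 0.5576
Source currents: i(L1)=0.4330, i(L2)=0.4330, i(L3)=-0.4257, i(V1)=-0.4271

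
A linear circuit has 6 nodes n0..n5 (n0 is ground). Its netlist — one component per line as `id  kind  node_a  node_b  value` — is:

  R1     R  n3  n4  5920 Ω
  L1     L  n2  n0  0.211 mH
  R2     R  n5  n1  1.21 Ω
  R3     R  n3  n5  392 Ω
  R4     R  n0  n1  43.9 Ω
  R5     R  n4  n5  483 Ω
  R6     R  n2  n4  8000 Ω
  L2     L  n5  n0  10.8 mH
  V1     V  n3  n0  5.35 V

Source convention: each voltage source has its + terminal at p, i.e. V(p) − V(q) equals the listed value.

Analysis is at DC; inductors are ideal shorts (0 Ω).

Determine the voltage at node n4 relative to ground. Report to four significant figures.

Element admittances at DC:
  Y(R1) = 0.0001689 S between n3,n4
  L1: short n2↔n0 (DC inductor)
  Y(R2) = 0.8264 S between n5,n1
  Y(R3) = 0.002551 S between n3,n5
  Y(R4) = 0.02278 S between n0,n1
  Y(R5) = 0.002070 S between n4,n5
  Y(R6) = 0.0001250 S between n2,n4
  L2: short n5↔n0 (DC inductor)
  V1: constraint V(n3)−V(n0) = 5.35
Assemble and solve the 8×8 MNA system:
  V(n1)=0.000  V(n2)=0.000  V(n3)=5.350  V(n4)=0.3822  V(n5)=0.000
  i(L1)=4.778e-05  i(L2)=0.01444  i(V1)=-0.01449

0.3822 V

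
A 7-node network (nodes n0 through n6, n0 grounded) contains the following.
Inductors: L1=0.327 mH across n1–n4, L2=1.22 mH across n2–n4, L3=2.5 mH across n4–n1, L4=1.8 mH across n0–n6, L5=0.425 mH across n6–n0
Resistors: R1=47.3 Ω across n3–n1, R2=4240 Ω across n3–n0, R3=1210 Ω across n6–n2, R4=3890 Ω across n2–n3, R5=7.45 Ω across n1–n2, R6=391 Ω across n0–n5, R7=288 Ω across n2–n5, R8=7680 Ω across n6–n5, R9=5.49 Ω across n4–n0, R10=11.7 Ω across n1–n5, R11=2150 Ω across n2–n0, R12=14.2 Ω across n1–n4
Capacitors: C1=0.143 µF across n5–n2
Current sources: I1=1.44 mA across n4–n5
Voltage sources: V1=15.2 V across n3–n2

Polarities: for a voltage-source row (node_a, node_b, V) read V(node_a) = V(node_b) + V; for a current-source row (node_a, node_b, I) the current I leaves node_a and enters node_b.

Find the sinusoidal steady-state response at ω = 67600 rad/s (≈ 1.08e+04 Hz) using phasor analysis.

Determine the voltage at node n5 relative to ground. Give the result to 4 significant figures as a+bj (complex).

0.08009-0.3675j V

Apply KCL at each of the 6 non-ground nodes and solve the resulting linear system.
Node n1: branches {L1, L3, R1, R5, R10, R12} → V_1 = 0.1633-0.1688j
Node n2: branches {L2, R3, R4, C1, R5, R7, R11, V1} → V_2 = -1.841-0.1946j
Node n3: branches {R1, R2, R4, V1} → V_3 = 13.36-0.1946j
Node n4: branches {L1, L2, L3, R9, R12, I1} → V_4 = -0.005408+0.006869j
Node n5: branches {C1, R6, R7, R8, R10, I1} → V_5 = 0.08009-0.3675j
Node n6: branches {R3, L4, R8, L5} → V_6 = 0.004068-0.03520j
Source currents: i(V1)=-0.2860+0.0005925j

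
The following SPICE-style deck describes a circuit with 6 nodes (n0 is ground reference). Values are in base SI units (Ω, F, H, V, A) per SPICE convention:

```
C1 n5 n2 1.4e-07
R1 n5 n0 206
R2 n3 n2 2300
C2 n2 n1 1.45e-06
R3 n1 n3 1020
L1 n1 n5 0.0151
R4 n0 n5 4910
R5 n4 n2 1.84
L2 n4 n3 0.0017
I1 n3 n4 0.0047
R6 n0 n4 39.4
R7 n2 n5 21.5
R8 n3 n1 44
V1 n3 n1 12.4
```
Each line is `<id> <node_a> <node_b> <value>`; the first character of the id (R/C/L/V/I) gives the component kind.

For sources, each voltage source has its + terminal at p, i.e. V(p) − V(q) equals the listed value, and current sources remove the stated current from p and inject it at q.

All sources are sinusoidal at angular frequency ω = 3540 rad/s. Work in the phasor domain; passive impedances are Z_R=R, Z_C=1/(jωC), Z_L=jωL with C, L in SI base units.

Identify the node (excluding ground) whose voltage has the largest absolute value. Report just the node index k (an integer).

1

MNA unknowns: 5 node voltages V₁..V_5 plus 1 source current (V1)
C1: Y=0.000+0.0004956j on G[5,2]
R1: Y=0.004854+0.000j on G[5,0]
R2: Y=0.0004348+0.000j on G[3,2]
C2: Y=0.000+0.005133j on G[2,1]
R3: Y=0.0009804+0.000j on G[1,3]
L1: Y=0.000-0.01871j on G[1,5]
R4: Y=0.0002037+0.000j on G[0,5]
R5: Y=0.5435+0.000j on G[4,2]
L2: Y=0.000-0.1662j on G[4,3]
I1: z[3]−=0.0047, z[4]+=0.0047
R6: Y=0.02538+0.000j on G[0,4]
R7: Y=0.04651+0.000j on G[2,5]
R8: Y=0.02273+0.000j on G[3,1]
V1: row V3−V1=12.4, i_V1 at 3,1
solve → V1=-11.37-0.2811j, V2=0.1177-0.4479j, V3=1.027-0.2811j, V4=0.2315-0.6602j, V5=-1.161+3.313j
aux → i_V1=-0.3621+0.1321j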